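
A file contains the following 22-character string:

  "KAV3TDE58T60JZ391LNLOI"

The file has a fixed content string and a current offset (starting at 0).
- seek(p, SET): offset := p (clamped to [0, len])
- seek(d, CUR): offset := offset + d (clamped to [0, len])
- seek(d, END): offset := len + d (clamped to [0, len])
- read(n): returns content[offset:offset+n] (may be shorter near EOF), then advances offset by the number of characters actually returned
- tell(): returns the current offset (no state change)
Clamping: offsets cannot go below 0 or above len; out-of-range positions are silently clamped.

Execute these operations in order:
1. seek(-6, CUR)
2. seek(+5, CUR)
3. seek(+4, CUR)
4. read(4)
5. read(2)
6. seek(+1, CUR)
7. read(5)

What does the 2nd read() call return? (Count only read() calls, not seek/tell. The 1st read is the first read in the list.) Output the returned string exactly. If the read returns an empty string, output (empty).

After 1 (seek(-6, CUR)): offset=0
After 2 (seek(+5, CUR)): offset=5
After 3 (seek(+4, CUR)): offset=9
After 4 (read(4)): returned 'T60J', offset=13
After 5 (read(2)): returned 'Z3', offset=15
After 6 (seek(+1, CUR)): offset=16
After 7 (read(5)): returned '1LNLO', offset=21

Answer: Z3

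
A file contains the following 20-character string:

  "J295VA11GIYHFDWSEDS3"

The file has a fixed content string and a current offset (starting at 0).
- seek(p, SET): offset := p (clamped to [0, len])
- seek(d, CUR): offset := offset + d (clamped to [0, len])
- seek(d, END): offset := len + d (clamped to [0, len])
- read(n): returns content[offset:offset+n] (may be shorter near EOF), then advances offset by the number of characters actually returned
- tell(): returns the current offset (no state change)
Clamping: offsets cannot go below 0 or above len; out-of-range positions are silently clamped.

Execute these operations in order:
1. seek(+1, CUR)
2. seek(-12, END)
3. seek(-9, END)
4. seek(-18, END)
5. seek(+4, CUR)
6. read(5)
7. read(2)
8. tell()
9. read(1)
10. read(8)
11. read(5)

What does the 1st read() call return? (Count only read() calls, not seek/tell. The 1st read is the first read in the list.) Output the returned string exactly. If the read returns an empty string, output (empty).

After 1 (seek(+1, CUR)): offset=1
After 2 (seek(-12, END)): offset=8
After 3 (seek(-9, END)): offset=11
After 4 (seek(-18, END)): offset=2
After 5 (seek(+4, CUR)): offset=6
After 6 (read(5)): returned '11GIY', offset=11
After 7 (read(2)): returned 'HF', offset=13
After 8 (tell()): offset=13
After 9 (read(1)): returned 'D', offset=14
After 10 (read(8)): returned 'WSEDS3', offset=20
After 11 (read(5)): returned '', offset=20

Answer: 11GIY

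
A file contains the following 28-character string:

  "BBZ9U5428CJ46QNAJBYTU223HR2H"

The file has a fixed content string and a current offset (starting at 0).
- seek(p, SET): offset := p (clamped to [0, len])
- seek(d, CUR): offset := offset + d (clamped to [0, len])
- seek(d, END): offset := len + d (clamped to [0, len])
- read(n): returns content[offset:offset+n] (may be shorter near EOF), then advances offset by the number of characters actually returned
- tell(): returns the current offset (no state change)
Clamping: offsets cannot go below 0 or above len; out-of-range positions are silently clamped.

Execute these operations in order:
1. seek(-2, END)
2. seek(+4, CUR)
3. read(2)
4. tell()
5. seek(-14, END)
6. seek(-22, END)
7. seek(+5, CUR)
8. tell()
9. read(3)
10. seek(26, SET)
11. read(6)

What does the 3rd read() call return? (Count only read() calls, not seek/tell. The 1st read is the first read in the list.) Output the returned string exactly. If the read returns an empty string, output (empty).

After 1 (seek(-2, END)): offset=26
After 2 (seek(+4, CUR)): offset=28
After 3 (read(2)): returned '', offset=28
After 4 (tell()): offset=28
After 5 (seek(-14, END)): offset=14
After 6 (seek(-22, END)): offset=6
After 7 (seek(+5, CUR)): offset=11
After 8 (tell()): offset=11
After 9 (read(3)): returned '46Q', offset=14
After 10 (seek(26, SET)): offset=26
After 11 (read(6)): returned '2H', offset=28

Answer: 2H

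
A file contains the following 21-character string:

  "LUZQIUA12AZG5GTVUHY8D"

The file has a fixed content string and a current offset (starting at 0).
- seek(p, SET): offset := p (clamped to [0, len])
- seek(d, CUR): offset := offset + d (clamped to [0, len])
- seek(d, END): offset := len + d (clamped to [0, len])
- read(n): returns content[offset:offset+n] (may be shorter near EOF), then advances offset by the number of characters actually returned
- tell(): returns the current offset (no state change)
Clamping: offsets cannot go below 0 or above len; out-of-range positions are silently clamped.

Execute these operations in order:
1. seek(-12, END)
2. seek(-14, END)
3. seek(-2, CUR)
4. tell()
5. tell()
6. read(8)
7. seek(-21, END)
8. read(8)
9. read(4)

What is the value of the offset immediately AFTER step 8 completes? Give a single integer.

Answer: 8

Derivation:
After 1 (seek(-12, END)): offset=9
After 2 (seek(-14, END)): offset=7
After 3 (seek(-2, CUR)): offset=5
After 4 (tell()): offset=5
After 5 (tell()): offset=5
After 6 (read(8)): returned 'UA12AZG5', offset=13
After 7 (seek(-21, END)): offset=0
After 8 (read(8)): returned 'LUZQIUA1', offset=8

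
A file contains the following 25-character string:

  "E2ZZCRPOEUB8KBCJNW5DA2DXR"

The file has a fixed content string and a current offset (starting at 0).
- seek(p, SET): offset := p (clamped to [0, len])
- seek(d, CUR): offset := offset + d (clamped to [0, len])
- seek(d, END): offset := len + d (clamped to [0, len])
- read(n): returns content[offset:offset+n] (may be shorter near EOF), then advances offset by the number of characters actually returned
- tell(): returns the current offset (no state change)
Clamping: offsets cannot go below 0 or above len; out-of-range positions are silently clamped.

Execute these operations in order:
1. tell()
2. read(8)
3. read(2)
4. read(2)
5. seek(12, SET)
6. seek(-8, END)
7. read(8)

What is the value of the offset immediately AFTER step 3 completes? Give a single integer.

After 1 (tell()): offset=0
After 2 (read(8)): returned 'E2ZZCRPO', offset=8
After 3 (read(2)): returned 'EU', offset=10

Answer: 10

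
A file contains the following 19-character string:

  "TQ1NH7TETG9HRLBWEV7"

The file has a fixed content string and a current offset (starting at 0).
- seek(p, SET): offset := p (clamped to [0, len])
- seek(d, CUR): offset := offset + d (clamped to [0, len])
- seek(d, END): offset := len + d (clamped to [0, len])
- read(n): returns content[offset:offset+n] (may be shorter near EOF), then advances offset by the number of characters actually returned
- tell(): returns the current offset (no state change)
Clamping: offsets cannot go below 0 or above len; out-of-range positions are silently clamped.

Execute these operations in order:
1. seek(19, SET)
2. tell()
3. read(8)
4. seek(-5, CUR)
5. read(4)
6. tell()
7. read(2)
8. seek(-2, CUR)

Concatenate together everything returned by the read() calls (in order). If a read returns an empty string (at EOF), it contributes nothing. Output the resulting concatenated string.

Answer: BWEV7

Derivation:
After 1 (seek(19, SET)): offset=19
After 2 (tell()): offset=19
After 3 (read(8)): returned '', offset=19
After 4 (seek(-5, CUR)): offset=14
After 5 (read(4)): returned 'BWEV', offset=18
After 6 (tell()): offset=18
After 7 (read(2)): returned '7', offset=19
After 8 (seek(-2, CUR)): offset=17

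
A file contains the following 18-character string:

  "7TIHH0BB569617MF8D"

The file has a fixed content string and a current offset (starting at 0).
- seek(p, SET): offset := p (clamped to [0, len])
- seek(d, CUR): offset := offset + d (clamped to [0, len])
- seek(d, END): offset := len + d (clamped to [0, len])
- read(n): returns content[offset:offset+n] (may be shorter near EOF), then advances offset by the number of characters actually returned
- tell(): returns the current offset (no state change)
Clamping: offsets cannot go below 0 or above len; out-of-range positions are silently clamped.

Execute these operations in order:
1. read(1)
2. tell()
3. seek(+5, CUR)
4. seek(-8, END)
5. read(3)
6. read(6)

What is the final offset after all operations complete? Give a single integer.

Answer: 18

Derivation:
After 1 (read(1)): returned '7', offset=1
After 2 (tell()): offset=1
After 3 (seek(+5, CUR)): offset=6
After 4 (seek(-8, END)): offset=10
After 5 (read(3)): returned '961', offset=13
After 6 (read(6)): returned '7MF8D', offset=18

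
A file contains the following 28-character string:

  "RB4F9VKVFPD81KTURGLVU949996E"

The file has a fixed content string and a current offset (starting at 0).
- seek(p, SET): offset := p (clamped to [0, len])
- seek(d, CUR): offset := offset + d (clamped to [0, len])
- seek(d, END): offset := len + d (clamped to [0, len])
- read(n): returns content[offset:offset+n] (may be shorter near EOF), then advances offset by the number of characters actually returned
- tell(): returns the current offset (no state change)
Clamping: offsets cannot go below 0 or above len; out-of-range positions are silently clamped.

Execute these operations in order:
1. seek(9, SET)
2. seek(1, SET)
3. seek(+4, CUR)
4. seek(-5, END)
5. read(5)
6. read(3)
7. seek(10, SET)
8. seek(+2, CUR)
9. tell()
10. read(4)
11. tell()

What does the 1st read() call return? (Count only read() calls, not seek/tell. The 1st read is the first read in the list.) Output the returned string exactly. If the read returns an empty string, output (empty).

After 1 (seek(9, SET)): offset=9
After 2 (seek(1, SET)): offset=1
After 3 (seek(+4, CUR)): offset=5
After 4 (seek(-5, END)): offset=23
After 5 (read(5)): returned '9996E', offset=28
After 6 (read(3)): returned '', offset=28
After 7 (seek(10, SET)): offset=10
After 8 (seek(+2, CUR)): offset=12
After 9 (tell()): offset=12
After 10 (read(4)): returned '1KTU', offset=16
After 11 (tell()): offset=16

Answer: 9996E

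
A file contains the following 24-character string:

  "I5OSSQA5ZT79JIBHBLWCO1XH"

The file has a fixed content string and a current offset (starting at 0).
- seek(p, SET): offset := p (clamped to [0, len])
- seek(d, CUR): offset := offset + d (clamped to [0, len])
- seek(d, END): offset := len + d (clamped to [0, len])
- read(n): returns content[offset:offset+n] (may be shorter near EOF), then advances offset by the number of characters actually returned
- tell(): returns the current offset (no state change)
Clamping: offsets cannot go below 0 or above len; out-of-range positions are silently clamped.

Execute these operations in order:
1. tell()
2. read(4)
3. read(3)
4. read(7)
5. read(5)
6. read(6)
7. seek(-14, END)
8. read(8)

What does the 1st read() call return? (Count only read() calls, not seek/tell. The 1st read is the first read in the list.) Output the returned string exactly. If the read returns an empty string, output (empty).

After 1 (tell()): offset=0
After 2 (read(4)): returned 'I5OS', offset=4
After 3 (read(3)): returned 'SQA', offset=7
After 4 (read(7)): returned '5ZT79JI', offset=14
After 5 (read(5)): returned 'BHBLW', offset=19
After 6 (read(6)): returned 'CO1XH', offset=24
After 7 (seek(-14, END)): offset=10
After 8 (read(8)): returned '79JIBHBL', offset=18

Answer: I5OS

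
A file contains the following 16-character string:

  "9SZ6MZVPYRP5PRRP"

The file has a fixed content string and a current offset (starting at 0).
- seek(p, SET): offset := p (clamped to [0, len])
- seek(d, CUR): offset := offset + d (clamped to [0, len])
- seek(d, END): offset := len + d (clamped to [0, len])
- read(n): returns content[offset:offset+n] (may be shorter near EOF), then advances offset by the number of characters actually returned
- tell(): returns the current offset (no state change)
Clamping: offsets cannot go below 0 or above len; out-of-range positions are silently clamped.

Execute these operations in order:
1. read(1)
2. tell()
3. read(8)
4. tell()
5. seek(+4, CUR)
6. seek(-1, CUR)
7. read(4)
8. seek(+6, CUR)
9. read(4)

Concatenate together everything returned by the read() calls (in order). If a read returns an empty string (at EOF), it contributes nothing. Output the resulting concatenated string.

Answer: 9SZ6MZVPYPRRP

Derivation:
After 1 (read(1)): returned '9', offset=1
After 2 (tell()): offset=1
After 3 (read(8)): returned 'SZ6MZVPY', offset=9
After 4 (tell()): offset=9
After 5 (seek(+4, CUR)): offset=13
After 6 (seek(-1, CUR)): offset=12
After 7 (read(4)): returned 'PRRP', offset=16
After 8 (seek(+6, CUR)): offset=16
After 9 (read(4)): returned '', offset=16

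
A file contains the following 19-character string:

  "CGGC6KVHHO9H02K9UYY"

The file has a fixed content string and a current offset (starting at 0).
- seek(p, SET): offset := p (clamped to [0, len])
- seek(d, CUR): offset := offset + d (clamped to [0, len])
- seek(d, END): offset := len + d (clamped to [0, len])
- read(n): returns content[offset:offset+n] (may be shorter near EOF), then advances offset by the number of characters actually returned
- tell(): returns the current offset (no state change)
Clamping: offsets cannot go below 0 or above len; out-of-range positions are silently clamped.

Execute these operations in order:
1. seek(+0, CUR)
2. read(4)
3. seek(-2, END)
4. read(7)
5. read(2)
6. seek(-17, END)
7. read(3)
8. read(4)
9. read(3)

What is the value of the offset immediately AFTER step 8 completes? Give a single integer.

After 1 (seek(+0, CUR)): offset=0
After 2 (read(4)): returned 'CGGC', offset=4
After 3 (seek(-2, END)): offset=17
After 4 (read(7)): returned 'YY', offset=19
After 5 (read(2)): returned '', offset=19
After 6 (seek(-17, END)): offset=2
After 7 (read(3)): returned 'GC6', offset=5
After 8 (read(4)): returned 'KVHH', offset=9

Answer: 9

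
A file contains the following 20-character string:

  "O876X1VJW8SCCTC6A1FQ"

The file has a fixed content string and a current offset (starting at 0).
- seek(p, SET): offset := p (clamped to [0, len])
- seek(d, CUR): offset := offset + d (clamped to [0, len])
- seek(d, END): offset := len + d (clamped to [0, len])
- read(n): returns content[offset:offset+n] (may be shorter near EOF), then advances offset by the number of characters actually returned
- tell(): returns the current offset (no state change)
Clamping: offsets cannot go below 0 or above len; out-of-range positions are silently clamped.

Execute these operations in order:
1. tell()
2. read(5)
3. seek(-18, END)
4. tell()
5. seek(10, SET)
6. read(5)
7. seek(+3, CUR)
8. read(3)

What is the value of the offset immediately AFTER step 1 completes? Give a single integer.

After 1 (tell()): offset=0

Answer: 0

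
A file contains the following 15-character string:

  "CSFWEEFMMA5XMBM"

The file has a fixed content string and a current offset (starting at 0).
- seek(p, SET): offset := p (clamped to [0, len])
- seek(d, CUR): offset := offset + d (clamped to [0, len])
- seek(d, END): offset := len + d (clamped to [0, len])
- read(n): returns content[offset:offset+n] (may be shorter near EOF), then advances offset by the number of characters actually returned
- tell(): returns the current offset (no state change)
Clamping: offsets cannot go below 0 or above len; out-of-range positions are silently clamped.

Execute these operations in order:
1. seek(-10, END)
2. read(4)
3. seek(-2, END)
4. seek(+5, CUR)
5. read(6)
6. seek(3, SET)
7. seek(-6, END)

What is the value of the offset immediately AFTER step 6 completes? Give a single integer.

Answer: 3

Derivation:
After 1 (seek(-10, END)): offset=5
After 2 (read(4)): returned 'EFMM', offset=9
After 3 (seek(-2, END)): offset=13
After 4 (seek(+5, CUR)): offset=15
After 5 (read(6)): returned '', offset=15
After 6 (seek(3, SET)): offset=3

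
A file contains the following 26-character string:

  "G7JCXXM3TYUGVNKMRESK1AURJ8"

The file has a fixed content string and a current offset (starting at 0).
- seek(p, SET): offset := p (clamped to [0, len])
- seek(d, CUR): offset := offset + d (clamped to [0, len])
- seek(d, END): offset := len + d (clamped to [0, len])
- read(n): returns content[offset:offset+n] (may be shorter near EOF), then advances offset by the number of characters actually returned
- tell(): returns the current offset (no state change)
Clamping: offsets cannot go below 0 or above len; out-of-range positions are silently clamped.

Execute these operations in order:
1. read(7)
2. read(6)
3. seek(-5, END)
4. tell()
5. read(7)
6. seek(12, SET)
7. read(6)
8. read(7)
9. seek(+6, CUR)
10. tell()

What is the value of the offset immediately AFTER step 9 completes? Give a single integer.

After 1 (read(7)): returned 'G7JCXXM', offset=7
After 2 (read(6)): returned '3TYUGV', offset=13
After 3 (seek(-5, END)): offset=21
After 4 (tell()): offset=21
After 5 (read(7)): returned 'AURJ8', offset=26
After 6 (seek(12, SET)): offset=12
After 7 (read(6)): returned 'VNKMRE', offset=18
After 8 (read(7)): returned 'SK1AURJ', offset=25
After 9 (seek(+6, CUR)): offset=26

Answer: 26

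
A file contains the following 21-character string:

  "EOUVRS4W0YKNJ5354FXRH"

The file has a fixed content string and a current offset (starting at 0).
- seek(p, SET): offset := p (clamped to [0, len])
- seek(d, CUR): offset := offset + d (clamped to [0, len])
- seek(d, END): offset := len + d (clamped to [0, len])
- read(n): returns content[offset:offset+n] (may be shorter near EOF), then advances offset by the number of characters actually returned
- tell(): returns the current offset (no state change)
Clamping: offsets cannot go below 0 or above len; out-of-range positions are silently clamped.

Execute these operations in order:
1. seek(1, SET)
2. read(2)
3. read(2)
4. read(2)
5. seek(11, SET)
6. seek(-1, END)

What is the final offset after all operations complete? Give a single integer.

Answer: 20

Derivation:
After 1 (seek(1, SET)): offset=1
After 2 (read(2)): returned 'OU', offset=3
After 3 (read(2)): returned 'VR', offset=5
After 4 (read(2)): returned 'S4', offset=7
After 5 (seek(11, SET)): offset=11
After 6 (seek(-1, END)): offset=20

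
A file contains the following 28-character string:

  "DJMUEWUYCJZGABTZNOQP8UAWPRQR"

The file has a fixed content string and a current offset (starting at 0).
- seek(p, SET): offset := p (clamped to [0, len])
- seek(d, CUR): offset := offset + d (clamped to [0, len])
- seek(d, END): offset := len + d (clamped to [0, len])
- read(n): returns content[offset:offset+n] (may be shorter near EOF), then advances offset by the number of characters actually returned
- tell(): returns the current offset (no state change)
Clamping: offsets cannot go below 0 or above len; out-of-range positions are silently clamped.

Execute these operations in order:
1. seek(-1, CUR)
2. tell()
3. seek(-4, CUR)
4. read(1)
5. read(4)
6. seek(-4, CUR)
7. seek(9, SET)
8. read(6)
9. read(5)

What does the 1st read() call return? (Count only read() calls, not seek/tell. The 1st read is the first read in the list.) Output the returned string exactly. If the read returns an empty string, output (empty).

After 1 (seek(-1, CUR)): offset=0
After 2 (tell()): offset=0
After 3 (seek(-4, CUR)): offset=0
After 4 (read(1)): returned 'D', offset=1
After 5 (read(4)): returned 'JMUE', offset=5
After 6 (seek(-4, CUR)): offset=1
After 7 (seek(9, SET)): offset=9
After 8 (read(6)): returned 'JZGABT', offset=15
After 9 (read(5)): returned 'ZNOQP', offset=20

Answer: D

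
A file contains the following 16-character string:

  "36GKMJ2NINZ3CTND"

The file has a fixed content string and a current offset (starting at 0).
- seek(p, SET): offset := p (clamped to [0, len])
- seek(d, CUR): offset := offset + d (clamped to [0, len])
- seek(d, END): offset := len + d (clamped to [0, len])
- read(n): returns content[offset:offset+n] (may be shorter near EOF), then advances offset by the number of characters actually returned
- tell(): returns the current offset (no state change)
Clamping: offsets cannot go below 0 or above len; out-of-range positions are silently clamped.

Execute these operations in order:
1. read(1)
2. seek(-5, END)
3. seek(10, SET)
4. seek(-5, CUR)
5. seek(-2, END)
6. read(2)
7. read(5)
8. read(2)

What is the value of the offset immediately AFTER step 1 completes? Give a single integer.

Answer: 1

Derivation:
After 1 (read(1)): returned '3', offset=1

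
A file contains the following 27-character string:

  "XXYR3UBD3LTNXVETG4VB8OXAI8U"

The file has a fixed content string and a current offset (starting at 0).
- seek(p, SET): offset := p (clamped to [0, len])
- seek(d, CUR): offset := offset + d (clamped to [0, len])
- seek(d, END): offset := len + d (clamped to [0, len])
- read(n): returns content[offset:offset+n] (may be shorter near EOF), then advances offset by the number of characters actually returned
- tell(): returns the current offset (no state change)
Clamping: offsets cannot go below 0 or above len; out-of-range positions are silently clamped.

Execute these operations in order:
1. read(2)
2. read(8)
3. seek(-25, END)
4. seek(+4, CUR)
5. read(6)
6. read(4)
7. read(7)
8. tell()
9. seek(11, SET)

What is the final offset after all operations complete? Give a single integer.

After 1 (read(2)): returned 'XX', offset=2
After 2 (read(8)): returned 'YR3UBD3L', offset=10
After 3 (seek(-25, END)): offset=2
After 4 (seek(+4, CUR)): offset=6
After 5 (read(6)): returned 'BD3LTN', offset=12
After 6 (read(4)): returned 'XVET', offset=16
After 7 (read(7)): returned 'G4VB8OX', offset=23
After 8 (tell()): offset=23
After 9 (seek(11, SET)): offset=11

Answer: 11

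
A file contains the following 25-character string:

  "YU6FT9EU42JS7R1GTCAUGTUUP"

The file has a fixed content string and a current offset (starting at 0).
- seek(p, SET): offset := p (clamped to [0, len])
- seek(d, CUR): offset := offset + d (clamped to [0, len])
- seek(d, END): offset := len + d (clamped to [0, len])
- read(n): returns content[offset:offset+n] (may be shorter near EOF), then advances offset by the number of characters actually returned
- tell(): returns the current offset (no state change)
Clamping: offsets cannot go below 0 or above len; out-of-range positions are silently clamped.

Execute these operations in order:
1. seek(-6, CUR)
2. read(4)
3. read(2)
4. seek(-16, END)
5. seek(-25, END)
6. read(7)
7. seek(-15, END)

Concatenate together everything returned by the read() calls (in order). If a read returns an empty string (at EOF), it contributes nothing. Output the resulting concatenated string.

Answer: YU6FT9YU6FT9E

Derivation:
After 1 (seek(-6, CUR)): offset=0
After 2 (read(4)): returned 'YU6F', offset=4
After 3 (read(2)): returned 'T9', offset=6
After 4 (seek(-16, END)): offset=9
After 5 (seek(-25, END)): offset=0
After 6 (read(7)): returned 'YU6FT9E', offset=7
After 7 (seek(-15, END)): offset=10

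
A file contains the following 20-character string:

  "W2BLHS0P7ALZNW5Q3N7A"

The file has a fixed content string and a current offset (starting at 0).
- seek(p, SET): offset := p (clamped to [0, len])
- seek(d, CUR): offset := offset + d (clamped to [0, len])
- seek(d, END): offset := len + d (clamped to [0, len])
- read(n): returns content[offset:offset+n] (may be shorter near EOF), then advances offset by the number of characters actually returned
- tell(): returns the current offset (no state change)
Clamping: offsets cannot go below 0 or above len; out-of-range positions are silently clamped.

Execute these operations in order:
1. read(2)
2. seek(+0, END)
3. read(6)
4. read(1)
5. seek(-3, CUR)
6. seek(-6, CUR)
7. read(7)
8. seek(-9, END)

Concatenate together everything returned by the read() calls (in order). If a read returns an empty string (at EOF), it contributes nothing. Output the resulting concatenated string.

After 1 (read(2)): returned 'W2', offset=2
After 2 (seek(+0, END)): offset=20
After 3 (read(6)): returned '', offset=20
After 4 (read(1)): returned '', offset=20
After 5 (seek(-3, CUR)): offset=17
After 6 (seek(-6, CUR)): offset=11
After 7 (read(7)): returned 'ZNW5Q3N', offset=18
After 8 (seek(-9, END)): offset=11

Answer: W2ZNW5Q3N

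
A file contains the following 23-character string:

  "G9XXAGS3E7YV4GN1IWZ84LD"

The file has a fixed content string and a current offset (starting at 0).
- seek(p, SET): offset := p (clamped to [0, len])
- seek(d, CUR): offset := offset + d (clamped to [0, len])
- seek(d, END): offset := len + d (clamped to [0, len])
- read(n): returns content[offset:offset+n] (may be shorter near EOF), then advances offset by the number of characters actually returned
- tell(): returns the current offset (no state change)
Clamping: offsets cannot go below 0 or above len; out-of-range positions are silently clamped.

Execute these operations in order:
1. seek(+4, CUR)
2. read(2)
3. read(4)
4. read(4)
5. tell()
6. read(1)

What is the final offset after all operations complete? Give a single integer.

After 1 (seek(+4, CUR)): offset=4
After 2 (read(2)): returned 'AG', offset=6
After 3 (read(4)): returned 'S3E7', offset=10
After 4 (read(4)): returned 'YV4G', offset=14
After 5 (tell()): offset=14
After 6 (read(1)): returned 'N', offset=15

Answer: 15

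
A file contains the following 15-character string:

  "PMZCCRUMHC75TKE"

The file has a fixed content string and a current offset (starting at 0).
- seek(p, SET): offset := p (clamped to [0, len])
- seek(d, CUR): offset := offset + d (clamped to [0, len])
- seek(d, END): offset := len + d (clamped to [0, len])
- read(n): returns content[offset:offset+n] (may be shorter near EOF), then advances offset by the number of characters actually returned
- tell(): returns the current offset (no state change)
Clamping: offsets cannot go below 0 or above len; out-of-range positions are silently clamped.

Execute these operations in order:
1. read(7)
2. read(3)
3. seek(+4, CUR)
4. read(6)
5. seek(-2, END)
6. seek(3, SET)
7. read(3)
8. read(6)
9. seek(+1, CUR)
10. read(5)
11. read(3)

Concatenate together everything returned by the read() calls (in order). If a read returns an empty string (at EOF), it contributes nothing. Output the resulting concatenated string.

After 1 (read(7)): returned 'PMZCCRU', offset=7
After 2 (read(3)): returned 'MHC', offset=10
After 3 (seek(+4, CUR)): offset=14
After 4 (read(6)): returned 'E', offset=15
After 5 (seek(-2, END)): offset=13
After 6 (seek(3, SET)): offset=3
After 7 (read(3)): returned 'CCR', offset=6
After 8 (read(6)): returned 'UMHC75', offset=12
After 9 (seek(+1, CUR)): offset=13
After 10 (read(5)): returned 'KE', offset=15
After 11 (read(3)): returned '', offset=15

Answer: PMZCCRUMHCECCRUMHC75KE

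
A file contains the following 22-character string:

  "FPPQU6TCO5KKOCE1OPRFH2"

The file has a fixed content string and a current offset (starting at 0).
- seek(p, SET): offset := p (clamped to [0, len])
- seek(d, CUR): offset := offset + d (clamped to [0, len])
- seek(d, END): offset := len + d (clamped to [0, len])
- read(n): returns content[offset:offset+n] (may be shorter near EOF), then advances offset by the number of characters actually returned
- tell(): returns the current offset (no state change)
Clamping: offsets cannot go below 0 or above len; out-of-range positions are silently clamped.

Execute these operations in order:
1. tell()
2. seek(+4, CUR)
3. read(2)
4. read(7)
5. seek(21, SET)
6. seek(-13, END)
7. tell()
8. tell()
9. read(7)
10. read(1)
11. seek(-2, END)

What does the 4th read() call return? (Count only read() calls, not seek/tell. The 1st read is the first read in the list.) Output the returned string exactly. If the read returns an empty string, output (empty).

After 1 (tell()): offset=0
After 2 (seek(+4, CUR)): offset=4
After 3 (read(2)): returned 'U6', offset=6
After 4 (read(7)): returned 'TCO5KKO', offset=13
After 5 (seek(21, SET)): offset=21
After 6 (seek(-13, END)): offset=9
After 7 (tell()): offset=9
After 8 (tell()): offset=9
After 9 (read(7)): returned '5KKOCE1', offset=16
After 10 (read(1)): returned 'O', offset=17
After 11 (seek(-2, END)): offset=20

Answer: O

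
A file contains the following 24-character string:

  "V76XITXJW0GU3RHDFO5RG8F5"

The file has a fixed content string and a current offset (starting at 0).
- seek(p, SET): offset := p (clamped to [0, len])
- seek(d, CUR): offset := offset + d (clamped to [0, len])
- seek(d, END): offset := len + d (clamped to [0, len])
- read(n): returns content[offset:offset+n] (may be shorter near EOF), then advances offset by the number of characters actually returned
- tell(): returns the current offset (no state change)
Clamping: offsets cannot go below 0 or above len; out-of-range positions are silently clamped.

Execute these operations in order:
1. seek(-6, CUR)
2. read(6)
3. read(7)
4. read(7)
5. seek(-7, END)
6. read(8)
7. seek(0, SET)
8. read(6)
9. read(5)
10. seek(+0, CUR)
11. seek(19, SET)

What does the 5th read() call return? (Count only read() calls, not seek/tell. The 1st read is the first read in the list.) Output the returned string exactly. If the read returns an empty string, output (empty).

Answer: V76XIT

Derivation:
After 1 (seek(-6, CUR)): offset=0
After 2 (read(6)): returned 'V76XIT', offset=6
After 3 (read(7)): returned 'XJW0GU3', offset=13
After 4 (read(7)): returned 'RHDFO5R', offset=20
After 5 (seek(-7, END)): offset=17
After 6 (read(8)): returned 'O5RG8F5', offset=24
After 7 (seek(0, SET)): offset=0
After 8 (read(6)): returned 'V76XIT', offset=6
After 9 (read(5)): returned 'XJW0G', offset=11
After 10 (seek(+0, CUR)): offset=11
After 11 (seek(19, SET)): offset=19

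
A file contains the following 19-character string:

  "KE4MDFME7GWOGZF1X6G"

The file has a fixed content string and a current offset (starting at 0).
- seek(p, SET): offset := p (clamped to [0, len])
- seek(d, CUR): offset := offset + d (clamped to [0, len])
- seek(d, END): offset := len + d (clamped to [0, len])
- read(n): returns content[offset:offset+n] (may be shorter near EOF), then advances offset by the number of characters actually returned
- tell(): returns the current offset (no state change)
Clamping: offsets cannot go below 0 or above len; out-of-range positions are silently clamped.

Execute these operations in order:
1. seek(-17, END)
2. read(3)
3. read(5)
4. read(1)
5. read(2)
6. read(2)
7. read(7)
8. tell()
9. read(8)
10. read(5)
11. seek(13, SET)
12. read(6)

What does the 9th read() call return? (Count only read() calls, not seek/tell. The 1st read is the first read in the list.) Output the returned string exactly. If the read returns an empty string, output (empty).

Answer: ZF1X6G

Derivation:
After 1 (seek(-17, END)): offset=2
After 2 (read(3)): returned '4MD', offset=5
After 3 (read(5)): returned 'FME7G', offset=10
After 4 (read(1)): returned 'W', offset=11
After 5 (read(2)): returned 'OG', offset=13
After 6 (read(2)): returned 'ZF', offset=15
After 7 (read(7)): returned '1X6G', offset=19
After 8 (tell()): offset=19
After 9 (read(8)): returned '', offset=19
After 10 (read(5)): returned '', offset=19
After 11 (seek(13, SET)): offset=13
After 12 (read(6)): returned 'ZF1X6G', offset=19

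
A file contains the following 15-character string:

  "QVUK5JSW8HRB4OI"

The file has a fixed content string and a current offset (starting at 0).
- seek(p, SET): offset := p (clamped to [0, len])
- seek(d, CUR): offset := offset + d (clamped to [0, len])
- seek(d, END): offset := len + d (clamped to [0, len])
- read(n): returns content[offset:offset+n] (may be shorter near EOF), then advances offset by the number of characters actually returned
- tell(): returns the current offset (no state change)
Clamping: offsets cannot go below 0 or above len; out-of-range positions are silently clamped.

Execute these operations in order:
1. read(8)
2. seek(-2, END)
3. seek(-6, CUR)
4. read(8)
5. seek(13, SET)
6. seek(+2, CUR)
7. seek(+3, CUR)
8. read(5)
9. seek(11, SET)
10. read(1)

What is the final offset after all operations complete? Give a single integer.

Answer: 12

Derivation:
After 1 (read(8)): returned 'QVUK5JSW', offset=8
After 2 (seek(-2, END)): offset=13
After 3 (seek(-6, CUR)): offset=7
After 4 (read(8)): returned 'W8HRB4OI', offset=15
After 5 (seek(13, SET)): offset=13
After 6 (seek(+2, CUR)): offset=15
After 7 (seek(+3, CUR)): offset=15
After 8 (read(5)): returned '', offset=15
After 9 (seek(11, SET)): offset=11
After 10 (read(1)): returned 'B', offset=12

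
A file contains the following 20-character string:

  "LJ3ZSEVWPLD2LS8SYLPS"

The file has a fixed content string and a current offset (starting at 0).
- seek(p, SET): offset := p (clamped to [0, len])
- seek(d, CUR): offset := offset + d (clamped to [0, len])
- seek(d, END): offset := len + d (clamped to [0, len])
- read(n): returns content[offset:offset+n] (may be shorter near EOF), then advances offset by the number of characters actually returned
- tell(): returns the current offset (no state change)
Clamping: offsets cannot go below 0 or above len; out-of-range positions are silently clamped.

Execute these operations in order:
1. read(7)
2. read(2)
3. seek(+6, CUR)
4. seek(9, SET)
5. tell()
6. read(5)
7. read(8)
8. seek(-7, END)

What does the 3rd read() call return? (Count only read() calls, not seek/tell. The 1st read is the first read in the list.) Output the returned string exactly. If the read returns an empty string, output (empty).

Answer: LD2LS

Derivation:
After 1 (read(7)): returned 'LJ3ZSEV', offset=7
After 2 (read(2)): returned 'WP', offset=9
After 3 (seek(+6, CUR)): offset=15
After 4 (seek(9, SET)): offset=9
After 5 (tell()): offset=9
After 6 (read(5)): returned 'LD2LS', offset=14
After 7 (read(8)): returned '8SYLPS', offset=20
After 8 (seek(-7, END)): offset=13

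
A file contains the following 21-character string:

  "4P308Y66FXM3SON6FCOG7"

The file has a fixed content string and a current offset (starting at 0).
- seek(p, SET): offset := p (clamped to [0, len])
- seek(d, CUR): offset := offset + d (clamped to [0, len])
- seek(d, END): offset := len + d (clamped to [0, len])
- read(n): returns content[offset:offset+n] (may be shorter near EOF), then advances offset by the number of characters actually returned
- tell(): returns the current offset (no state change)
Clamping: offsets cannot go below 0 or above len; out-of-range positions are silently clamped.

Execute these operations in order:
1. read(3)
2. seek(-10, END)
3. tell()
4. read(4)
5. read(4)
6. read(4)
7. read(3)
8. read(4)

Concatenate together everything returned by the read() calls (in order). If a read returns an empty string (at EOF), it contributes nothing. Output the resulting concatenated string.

After 1 (read(3)): returned '4P3', offset=3
After 2 (seek(-10, END)): offset=11
After 3 (tell()): offset=11
After 4 (read(4)): returned '3SON', offset=15
After 5 (read(4)): returned '6FCO', offset=19
After 6 (read(4)): returned 'G7', offset=21
After 7 (read(3)): returned '', offset=21
After 8 (read(4)): returned '', offset=21

Answer: 4P33SON6FCOG7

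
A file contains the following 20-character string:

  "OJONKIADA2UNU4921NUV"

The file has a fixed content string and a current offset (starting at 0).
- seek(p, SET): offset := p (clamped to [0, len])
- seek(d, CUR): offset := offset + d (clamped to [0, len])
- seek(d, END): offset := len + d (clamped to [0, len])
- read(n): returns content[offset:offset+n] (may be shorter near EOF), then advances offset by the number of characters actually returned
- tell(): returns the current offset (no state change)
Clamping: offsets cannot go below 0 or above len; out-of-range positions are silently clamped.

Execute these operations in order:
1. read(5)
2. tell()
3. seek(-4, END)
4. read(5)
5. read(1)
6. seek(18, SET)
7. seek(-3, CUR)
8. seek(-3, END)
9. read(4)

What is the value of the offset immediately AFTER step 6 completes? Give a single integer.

Answer: 18

Derivation:
After 1 (read(5)): returned 'OJONK', offset=5
After 2 (tell()): offset=5
After 3 (seek(-4, END)): offset=16
After 4 (read(5)): returned '1NUV', offset=20
After 5 (read(1)): returned '', offset=20
After 6 (seek(18, SET)): offset=18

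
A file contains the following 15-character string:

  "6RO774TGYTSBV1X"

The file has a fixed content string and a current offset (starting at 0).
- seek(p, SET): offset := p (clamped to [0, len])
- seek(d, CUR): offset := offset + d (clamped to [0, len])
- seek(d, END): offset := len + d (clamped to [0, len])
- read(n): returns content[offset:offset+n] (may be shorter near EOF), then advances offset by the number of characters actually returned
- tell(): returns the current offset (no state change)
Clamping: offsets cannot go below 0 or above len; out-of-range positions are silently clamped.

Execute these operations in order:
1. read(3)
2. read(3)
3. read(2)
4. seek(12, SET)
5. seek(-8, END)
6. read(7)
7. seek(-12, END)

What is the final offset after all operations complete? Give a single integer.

Answer: 3

Derivation:
After 1 (read(3)): returned '6RO', offset=3
After 2 (read(3)): returned '774', offset=6
After 3 (read(2)): returned 'TG', offset=8
After 4 (seek(12, SET)): offset=12
After 5 (seek(-8, END)): offset=7
After 6 (read(7)): returned 'GYTSBV1', offset=14
After 7 (seek(-12, END)): offset=3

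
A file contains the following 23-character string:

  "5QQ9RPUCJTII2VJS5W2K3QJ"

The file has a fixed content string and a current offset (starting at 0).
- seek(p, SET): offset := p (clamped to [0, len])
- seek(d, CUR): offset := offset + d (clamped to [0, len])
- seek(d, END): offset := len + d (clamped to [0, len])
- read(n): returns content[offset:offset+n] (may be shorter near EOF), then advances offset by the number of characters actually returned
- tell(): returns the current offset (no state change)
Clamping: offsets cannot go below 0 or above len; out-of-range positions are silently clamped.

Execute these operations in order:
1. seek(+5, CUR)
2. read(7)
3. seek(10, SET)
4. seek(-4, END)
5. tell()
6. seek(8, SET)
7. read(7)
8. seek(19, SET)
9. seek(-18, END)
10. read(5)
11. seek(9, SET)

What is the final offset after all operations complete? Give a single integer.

Answer: 9

Derivation:
After 1 (seek(+5, CUR)): offset=5
After 2 (read(7)): returned 'PUCJTII', offset=12
After 3 (seek(10, SET)): offset=10
After 4 (seek(-4, END)): offset=19
After 5 (tell()): offset=19
After 6 (seek(8, SET)): offset=8
After 7 (read(7)): returned 'JTII2VJ', offset=15
After 8 (seek(19, SET)): offset=19
After 9 (seek(-18, END)): offset=5
After 10 (read(5)): returned 'PUCJT', offset=10
After 11 (seek(9, SET)): offset=9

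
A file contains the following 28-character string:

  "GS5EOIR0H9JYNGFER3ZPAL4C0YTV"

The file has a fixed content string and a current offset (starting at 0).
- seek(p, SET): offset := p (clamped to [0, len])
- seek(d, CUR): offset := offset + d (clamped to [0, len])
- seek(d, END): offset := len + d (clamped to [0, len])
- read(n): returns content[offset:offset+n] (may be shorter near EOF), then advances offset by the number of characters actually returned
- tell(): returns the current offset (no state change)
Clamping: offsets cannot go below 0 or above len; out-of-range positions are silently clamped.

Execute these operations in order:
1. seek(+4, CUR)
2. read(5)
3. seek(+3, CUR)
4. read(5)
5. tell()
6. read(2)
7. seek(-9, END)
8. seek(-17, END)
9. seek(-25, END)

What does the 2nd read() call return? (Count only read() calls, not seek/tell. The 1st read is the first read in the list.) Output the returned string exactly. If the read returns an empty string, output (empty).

Answer: NGFER

Derivation:
After 1 (seek(+4, CUR)): offset=4
After 2 (read(5)): returned 'OIR0H', offset=9
After 3 (seek(+3, CUR)): offset=12
After 4 (read(5)): returned 'NGFER', offset=17
After 5 (tell()): offset=17
After 6 (read(2)): returned '3Z', offset=19
After 7 (seek(-9, END)): offset=19
After 8 (seek(-17, END)): offset=11
After 9 (seek(-25, END)): offset=3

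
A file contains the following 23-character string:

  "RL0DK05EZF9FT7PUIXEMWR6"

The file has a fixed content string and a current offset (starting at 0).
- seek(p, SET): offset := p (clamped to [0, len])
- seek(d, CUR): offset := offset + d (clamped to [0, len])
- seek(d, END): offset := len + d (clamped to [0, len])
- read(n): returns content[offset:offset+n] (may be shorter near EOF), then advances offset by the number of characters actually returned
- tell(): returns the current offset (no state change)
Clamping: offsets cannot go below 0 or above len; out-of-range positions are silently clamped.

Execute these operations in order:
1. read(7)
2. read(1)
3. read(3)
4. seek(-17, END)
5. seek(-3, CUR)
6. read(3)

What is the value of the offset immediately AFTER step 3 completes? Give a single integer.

Answer: 11

Derivation:
After 1 (read(7)): returned 'RL0DK05', offset=7
After 2 (read(1)): returned 'E', offset=8
After 3 (read(3)): returned 'ZF9', offset=11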